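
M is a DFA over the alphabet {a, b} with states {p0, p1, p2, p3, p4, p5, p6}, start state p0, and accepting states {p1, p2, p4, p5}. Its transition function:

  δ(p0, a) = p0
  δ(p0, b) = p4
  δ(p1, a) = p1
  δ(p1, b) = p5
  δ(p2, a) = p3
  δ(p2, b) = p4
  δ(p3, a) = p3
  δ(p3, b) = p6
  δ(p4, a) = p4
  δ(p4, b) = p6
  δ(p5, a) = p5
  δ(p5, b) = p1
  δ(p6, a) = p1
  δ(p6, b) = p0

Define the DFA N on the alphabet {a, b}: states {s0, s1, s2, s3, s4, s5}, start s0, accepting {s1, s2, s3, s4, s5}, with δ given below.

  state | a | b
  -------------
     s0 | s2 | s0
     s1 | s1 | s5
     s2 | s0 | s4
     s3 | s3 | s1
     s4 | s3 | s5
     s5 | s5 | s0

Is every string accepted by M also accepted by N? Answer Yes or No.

The string b is in L(M) but not in L(N).
So L(M) ⊄ L(N).

No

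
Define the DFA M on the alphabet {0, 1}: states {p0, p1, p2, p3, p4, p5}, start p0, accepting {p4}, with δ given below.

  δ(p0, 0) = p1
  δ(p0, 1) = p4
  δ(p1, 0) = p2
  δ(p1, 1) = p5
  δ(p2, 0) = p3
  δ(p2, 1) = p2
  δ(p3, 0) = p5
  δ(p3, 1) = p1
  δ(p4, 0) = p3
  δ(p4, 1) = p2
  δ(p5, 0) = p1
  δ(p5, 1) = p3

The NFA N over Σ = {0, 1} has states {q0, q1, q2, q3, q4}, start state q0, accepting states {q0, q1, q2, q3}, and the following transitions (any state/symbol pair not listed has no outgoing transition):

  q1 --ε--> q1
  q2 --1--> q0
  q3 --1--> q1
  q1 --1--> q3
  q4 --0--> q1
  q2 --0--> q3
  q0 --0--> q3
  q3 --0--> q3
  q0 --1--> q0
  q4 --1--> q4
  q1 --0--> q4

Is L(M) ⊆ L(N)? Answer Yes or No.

Exploring the product automaton M × N from the start pair (p0, q0), following both machines on each input symbol, reaches 15 state pairs: (p0, q0), (p1, q3), (p4, q0), (p2, q3), (p5, q1), (p3, q3), (p2, q0), (p2, q1), (p1, q4), (p5, q3), (p1, q1), (p3, q4), (p5, q4), (p3, q1), (p2, q4).
M accepts in {p4} and N accepts in {q0, q1, q2, q3}. The reachable pairs whose M-component is accepting are (p4, q0); in each of them the N-component is accepting too, so the product for L(M) \ L(N) (M-component accepting, N-component rejecting) has no reachable accepting pair and the difference is empty.
Hence every string in L(M) is also in L(N).

Yes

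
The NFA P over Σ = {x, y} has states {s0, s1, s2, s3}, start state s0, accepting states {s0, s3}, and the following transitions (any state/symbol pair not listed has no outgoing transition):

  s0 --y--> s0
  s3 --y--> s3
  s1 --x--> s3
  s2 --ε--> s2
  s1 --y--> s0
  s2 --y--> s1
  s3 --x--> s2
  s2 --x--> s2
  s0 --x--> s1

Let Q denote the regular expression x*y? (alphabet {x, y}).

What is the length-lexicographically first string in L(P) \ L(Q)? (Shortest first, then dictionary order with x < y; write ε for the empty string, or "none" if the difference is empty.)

The string yy is accepted by P but not by Q.
No shorter string lies in the difference, and yy is the lexicographically first length-2 string in L(P) \ L(Q).

yy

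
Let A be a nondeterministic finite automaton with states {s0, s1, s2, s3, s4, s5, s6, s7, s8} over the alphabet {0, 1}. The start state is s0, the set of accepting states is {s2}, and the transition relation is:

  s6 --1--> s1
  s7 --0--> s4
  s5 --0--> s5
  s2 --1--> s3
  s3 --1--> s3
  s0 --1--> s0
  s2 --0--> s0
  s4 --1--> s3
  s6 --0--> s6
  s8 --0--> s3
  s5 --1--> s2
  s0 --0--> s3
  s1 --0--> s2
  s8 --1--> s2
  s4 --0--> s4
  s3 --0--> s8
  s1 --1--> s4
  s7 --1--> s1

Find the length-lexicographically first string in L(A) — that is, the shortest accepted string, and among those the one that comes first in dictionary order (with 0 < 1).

001

A breadth-first search from s0 reaches an accepting state first via the path s0 → s3 → s8 → s2 on input 001.
No string of length < 3 is accepted (BFS exhausts all shorter strings without reaching an accepting state), and 001 is the lexicographically least accepting string of length 3.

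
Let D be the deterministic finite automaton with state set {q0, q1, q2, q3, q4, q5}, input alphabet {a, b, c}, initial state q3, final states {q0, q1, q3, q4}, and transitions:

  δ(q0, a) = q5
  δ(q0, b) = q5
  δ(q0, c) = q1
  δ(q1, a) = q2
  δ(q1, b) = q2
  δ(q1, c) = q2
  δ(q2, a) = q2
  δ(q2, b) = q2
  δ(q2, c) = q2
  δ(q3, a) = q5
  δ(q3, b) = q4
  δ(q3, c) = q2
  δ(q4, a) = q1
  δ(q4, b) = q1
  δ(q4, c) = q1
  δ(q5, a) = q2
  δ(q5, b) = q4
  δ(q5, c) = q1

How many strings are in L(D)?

The useful subgraph on states {q1, q3, q4, q5} is acyclic, so L(D) is finite; the longest accepting path visits 4 useful states, giving maximum string length 3.
Counting accepting paths from q3 by length: 1 of length 0, 1 of length 1, 5 of length 2, 3 of length 3. Total 10.

10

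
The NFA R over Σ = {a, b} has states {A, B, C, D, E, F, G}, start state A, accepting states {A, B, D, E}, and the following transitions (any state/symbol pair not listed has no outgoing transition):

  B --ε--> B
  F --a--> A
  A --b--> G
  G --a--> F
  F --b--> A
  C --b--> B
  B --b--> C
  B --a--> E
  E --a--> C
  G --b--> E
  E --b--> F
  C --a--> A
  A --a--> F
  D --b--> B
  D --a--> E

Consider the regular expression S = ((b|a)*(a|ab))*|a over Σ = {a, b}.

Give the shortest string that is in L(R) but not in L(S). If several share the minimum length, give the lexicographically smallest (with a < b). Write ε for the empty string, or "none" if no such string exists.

bb

The string bb is accepted by R but not by S.
No shorter string lies in the difference, and bb is the lexicographically first length-2 string in L(R) \ L(S).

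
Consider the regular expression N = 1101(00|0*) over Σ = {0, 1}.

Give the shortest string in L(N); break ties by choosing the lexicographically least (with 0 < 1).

1101

By inspection of the expression, no string of length less than 4 matches, and 1101 is the lexicographically first match of length 4.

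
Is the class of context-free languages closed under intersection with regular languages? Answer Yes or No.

Yes

Run a PDA for the context-free language and a DFA for the regular one in parallel (product of finite controls, the PDA's stack unchanged, the DFA advancing only on input moves); the product PDA accepts exactly the intersection. (Intersection of two CFLs, by contrast, can fail to be context-free.)
So the context-free languages are closed under intersection with a regular language.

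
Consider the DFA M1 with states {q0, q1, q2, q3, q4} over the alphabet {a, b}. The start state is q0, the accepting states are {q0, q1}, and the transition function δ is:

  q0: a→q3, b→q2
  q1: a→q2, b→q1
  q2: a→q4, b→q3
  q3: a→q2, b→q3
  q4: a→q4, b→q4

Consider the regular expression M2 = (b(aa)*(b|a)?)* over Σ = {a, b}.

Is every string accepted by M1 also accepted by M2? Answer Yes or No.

Converting the expression M2 to a DFA (subset construction, then merging equivalent states) gives the minimal DFA with states {r0, r1, r2}, start state r0, accepting states {r0, r2} and transitions r0: a→r1, b→r2; r1: a→r1, b→r1; r2: a→r2, b→r2.
Exploring the product automaton M1 × M2 from the start pair (q0, r0), following both machines on each input symbol, reaches 7 state pairs: (q0, r0), (q3, r1), (q2, r2), (q2, r1), (q4, r2), (q3, r2), (q4, r1).
M1 accepts in {q0, q1} and M2 accepts in {r0, r2}. The reachable pairs whose M1-component is accepting are (q0, r0); in each of them the M2-component is accepting too, so the product for L(M1) \ L(M2) (M1-component accepting, M2-component rejecting) has no reachable accepting pair and the difference is empty.
Hence every string in L(M1) is also in L(M2).

Yes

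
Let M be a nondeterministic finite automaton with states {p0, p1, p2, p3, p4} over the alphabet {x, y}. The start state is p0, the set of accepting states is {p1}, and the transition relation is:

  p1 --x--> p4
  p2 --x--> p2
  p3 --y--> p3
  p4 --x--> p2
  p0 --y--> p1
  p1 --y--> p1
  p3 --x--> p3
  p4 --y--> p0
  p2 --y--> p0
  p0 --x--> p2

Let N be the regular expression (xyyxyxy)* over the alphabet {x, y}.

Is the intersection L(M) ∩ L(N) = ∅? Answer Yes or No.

Converting the expression N to a DFA (subset construction, then merging equivalent states) gives the minimal DFA with states {n0, n1, n2, n3, n4, n5, n6, n7}, start state n0, accepting states {n0} and transitions n0: x→n1, y→n2; n1: x→n2, y→n3; n2: x→n2, y→n2; n3: x→n2, y→n4; n4: x→n5, y→n2; n5: x→n2, y→n6; n6: x→n7, y→n2; n7: x→n2, y→n0.
Exploring the product automaton M × N from the start pair (p0, n0), following both machines on each input symbol, reaches 11 state pairs: (p0, n0), (p2, n1), (p1, n2), (p2, n2), (p0, n3), (p4, n2), (p0, n2), (p1, n4), (p4, n5), (p0, n6), (p2, n7).
M accepts in {p1} and N accepts in {n0}; no reachable pair has both components accepting, so no string drives both machines to acceptance simultaneously and L(M) ∩ L(N) = ∅.
So no string is accepted by both, and the intersection is empty.

Yes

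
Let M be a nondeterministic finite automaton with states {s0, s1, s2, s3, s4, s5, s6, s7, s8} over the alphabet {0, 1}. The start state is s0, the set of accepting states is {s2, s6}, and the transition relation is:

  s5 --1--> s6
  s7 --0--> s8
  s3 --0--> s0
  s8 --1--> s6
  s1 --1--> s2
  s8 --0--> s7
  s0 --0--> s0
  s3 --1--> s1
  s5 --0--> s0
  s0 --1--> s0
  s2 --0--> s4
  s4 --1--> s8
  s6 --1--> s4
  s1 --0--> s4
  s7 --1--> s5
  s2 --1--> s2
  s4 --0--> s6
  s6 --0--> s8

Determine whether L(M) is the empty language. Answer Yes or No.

Yes

The states reachable from the start state are {s0}.
None of the accepting states {s2, s6} is reachable, so no string is accepted and L(M) = ∅.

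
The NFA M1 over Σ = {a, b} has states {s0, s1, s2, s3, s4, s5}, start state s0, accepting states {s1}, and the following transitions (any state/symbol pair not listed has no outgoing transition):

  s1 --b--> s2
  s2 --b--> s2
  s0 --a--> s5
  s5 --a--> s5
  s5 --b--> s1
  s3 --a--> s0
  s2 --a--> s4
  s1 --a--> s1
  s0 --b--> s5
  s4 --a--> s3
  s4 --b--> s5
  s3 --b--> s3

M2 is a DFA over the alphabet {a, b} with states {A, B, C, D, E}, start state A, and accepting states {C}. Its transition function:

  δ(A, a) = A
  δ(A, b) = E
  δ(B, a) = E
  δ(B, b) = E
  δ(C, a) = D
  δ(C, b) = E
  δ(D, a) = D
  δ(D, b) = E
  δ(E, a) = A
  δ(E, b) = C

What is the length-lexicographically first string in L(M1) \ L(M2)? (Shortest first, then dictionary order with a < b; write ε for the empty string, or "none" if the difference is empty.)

The string ab is accepted by M1 but not by M2.
No shorter string lies in the difference, and ab is the lexicographically first length-2 string in L(M1) \ L(M2).

ab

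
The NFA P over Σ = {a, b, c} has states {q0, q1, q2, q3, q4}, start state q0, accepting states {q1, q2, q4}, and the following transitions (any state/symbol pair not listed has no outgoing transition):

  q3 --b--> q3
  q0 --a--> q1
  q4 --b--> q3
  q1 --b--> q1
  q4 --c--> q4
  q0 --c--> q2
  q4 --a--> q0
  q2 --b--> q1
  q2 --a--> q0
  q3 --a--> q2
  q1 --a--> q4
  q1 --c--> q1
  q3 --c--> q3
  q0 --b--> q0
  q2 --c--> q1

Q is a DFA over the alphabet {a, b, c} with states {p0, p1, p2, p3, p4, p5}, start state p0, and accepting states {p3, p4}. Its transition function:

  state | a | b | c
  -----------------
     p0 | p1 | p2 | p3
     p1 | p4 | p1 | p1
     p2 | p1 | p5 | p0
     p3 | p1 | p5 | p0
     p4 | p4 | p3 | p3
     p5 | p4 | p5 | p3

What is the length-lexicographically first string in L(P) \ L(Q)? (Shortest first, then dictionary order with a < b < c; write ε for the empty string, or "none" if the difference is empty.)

a

The string a is accepted by P but not by Q.
No shorter string lies in the difference, and a is the lexicographically first length-1 string in L(P) \ L(Q).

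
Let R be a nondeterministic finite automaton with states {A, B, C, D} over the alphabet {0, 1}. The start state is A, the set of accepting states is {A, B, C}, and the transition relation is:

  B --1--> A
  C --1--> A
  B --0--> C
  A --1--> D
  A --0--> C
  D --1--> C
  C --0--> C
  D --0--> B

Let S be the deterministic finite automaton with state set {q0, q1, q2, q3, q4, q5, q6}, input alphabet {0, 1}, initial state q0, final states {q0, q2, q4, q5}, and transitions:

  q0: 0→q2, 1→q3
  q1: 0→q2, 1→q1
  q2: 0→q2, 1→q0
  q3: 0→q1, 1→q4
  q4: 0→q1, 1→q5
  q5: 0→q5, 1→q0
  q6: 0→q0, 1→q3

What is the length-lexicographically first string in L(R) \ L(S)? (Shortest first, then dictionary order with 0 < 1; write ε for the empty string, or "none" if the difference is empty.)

The string 10 is accepted by R but not by S.
No shorter string lies in the difference, and 10 is the lexicographically first length-2 string in L(R) \ L(S).

10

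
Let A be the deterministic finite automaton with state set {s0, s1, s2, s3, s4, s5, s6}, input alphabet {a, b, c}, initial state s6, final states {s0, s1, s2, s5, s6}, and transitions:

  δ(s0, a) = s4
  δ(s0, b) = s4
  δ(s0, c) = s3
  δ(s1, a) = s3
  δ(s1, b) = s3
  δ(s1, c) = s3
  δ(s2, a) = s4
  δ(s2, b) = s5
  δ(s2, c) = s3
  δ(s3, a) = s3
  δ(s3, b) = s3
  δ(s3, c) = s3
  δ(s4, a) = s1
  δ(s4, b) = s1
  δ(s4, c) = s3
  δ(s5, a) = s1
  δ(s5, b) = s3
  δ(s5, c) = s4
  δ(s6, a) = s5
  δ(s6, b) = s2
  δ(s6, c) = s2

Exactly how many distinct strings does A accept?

19

The useful subgraph on states {s1, s2, s4, s5, s6} is acyclic, so L(A) is finite; the longest accepting path visits 5 useful states, giving maximum string length 4.
Counting accepting paths from s6 by length: 1 of length 0, 3 of length 1, 3 of length 2, 8 of length 3, 4 of length 4. Total 19.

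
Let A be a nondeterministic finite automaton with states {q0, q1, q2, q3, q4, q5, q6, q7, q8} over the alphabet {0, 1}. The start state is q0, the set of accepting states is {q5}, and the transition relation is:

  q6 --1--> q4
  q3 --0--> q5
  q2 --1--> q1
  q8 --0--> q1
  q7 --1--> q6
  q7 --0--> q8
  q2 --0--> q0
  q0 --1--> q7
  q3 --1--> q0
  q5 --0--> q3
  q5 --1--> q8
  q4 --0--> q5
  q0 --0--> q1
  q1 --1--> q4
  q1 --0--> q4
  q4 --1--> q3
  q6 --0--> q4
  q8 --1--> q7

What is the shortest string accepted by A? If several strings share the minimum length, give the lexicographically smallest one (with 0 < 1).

000

A breadth-first search from q0 reaches an accepting state first via the path q0 → q1 → q4 → q5 on input 000.
No string of length < 3 is accepted (BFS exhausts all shorter strings without reaching an accepting state), and 000 is the lexicographically least accepting string of length 3.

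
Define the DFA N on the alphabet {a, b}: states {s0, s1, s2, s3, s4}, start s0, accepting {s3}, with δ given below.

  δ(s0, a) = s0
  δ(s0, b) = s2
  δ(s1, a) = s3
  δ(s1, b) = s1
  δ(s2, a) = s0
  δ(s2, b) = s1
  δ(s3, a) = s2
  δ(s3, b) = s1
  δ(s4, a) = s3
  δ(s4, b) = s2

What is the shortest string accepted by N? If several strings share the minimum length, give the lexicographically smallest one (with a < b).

bba

A breadth-first search from s0 reaches an accepting state first via the path s0 → s2 → s1 → s3 on input bba.
No string of length < 3 is accepted (BFS exhausts all shorter strings without reaching an accepting state), and bba is the lexicographically least accepting string of length 3.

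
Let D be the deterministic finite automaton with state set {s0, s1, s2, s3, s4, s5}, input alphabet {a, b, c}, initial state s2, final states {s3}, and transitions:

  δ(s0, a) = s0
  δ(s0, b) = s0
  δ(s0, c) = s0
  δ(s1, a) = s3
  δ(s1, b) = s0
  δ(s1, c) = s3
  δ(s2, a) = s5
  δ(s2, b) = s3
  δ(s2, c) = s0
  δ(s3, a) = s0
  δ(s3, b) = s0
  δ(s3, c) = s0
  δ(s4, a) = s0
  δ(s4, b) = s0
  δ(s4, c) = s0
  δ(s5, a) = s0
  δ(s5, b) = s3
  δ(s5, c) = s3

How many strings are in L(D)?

The useful subgraph on states {s2, s3, s5} is acyclic, so L(D) is finite; the longest accepting path visits 3 useful states, giving maximum string length 2.
Counting accepting paths from s2 by length: 1 of length 1, 2 of length 2. Total 3.

3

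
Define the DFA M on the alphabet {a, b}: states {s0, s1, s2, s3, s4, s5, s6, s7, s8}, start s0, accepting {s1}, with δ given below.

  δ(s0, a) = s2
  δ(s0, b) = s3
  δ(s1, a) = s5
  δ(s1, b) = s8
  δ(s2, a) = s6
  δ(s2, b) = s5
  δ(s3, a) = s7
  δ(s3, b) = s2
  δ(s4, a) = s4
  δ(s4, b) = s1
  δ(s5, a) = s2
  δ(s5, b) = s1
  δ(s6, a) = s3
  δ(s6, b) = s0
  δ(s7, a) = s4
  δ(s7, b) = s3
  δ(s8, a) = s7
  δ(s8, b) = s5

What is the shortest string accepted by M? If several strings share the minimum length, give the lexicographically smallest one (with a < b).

abb

A breadth-first search from s0 reaches an accepting state first via the path s0 → s2 → s5 → s1 on input abb.
No string of length < 3 is accepted (BFS exhausts all shorter strings without reaching an accepting state), and abb is the lexicographically least accepting string of length 3.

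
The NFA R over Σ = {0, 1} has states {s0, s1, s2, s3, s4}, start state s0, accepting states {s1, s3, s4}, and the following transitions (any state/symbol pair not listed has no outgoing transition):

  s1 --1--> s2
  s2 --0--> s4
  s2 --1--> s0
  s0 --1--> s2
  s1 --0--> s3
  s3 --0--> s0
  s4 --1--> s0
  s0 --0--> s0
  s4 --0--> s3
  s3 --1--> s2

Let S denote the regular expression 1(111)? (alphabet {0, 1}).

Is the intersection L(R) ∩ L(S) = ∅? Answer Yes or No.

Yes

Converting the expression S to a DFA (subset construction, then merging equivalent states) gives the minimal DFA with states {r0, r1, r2, r3, r4, r5}, start state r0, accepting states {r2, r5} and transitions r0: 0→r1, 1→r2; r1: 0→r1, 1→r1; r2: 0→r1, 1→r3; r3: 0→r1, 1→r4; r4: 0→r1, 1→r5; r5: 0→r1, 1→r1.
Exploring the product automaton R × S from the start pair (s0, r0), following both machines on each input symbol, reaches 9 state pairs: (s0, r0), (s0, r1), (s2, r2), (s2, r1), (s4, r1), (s0, r3), (s3, r1), (s2, r4), (s0, r5).
R accepts in {s1, s3, s4} and S accepts in {r2, r5}; no reachable pair has both components accepting, so no string drives both machines to acceptance simultaneously and L(R) ∩ L(S) = ∅.
So no string is accepted by both, and the intersection is empty.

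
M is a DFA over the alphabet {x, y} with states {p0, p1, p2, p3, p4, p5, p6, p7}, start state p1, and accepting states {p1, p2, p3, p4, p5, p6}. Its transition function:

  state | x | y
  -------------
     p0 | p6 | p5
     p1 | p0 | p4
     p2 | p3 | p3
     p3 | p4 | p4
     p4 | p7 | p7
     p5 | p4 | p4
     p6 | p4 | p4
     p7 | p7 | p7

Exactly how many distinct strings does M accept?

The useful subgraph on states {p0, p1, p4, p5, p6} is acyclic, so L(M) is finite; the longest accepting path visits 4 useful states, giving maximum string length 3.
Counting accepting paths from p1 by length: 1 of length 0, 1 of length 1, 2 of length 2, 4 of length 3. Total 8.

8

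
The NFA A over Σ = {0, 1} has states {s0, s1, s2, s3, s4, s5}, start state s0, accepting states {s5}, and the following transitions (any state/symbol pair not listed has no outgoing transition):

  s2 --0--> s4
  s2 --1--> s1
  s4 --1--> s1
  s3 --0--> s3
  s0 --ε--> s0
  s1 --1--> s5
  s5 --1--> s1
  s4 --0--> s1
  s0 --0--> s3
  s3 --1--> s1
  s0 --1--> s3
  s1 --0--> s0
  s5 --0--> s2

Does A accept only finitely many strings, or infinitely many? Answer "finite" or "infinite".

infinite

State s0 is reachable from the start and can reach an accepting state, and it lies on the cycle s0 → s3 → s1 → s0.
Traversing that cycle any number of times yields accepted strings of unbounded length, so the language is infinite.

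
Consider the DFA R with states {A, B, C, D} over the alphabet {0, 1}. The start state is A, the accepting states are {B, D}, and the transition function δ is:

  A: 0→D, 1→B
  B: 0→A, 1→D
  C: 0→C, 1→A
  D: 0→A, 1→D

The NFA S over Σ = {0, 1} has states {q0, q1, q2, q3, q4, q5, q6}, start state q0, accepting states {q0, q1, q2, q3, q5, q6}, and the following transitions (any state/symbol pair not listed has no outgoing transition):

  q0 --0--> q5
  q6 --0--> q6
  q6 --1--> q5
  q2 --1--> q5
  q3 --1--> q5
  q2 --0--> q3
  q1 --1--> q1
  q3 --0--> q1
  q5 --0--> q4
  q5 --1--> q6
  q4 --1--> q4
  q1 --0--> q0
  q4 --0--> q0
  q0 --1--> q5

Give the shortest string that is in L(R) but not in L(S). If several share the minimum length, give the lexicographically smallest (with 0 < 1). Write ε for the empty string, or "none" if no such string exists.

The string 001 is accepted by R but not by S.
No shorter string lies in the difference, and 001 is the lexicographically first length-3 string in L(R) \ L(S).

001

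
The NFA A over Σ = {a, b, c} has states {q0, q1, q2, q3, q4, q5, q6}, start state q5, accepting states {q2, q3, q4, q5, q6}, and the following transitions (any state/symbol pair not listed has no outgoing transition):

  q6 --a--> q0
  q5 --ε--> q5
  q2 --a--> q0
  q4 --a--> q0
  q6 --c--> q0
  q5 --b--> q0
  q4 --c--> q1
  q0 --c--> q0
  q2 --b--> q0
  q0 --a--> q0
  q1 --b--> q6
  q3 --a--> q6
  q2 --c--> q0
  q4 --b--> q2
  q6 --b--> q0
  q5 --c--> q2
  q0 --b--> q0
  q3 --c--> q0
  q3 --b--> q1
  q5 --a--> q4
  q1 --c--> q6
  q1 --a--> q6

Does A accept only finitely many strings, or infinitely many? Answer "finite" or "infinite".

finite

The useful states (reachable from q5 and able to reach an accepting state) are {q1, q2, q4, q5, q6}.
Restricted to these states the transition graph has no cycle, so every accepting path has bounded length and L is finite.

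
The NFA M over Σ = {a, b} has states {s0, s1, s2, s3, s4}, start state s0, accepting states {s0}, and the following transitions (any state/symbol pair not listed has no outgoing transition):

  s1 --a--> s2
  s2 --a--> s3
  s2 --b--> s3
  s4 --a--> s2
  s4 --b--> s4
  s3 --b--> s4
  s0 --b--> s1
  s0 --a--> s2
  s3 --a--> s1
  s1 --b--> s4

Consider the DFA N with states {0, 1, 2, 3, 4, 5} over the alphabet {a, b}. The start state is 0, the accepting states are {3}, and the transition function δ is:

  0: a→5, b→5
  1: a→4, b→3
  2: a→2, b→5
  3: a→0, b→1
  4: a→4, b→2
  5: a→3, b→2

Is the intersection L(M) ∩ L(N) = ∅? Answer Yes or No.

Exploring the product automaton M × N from the start pair (s0, 0), following both machines on each input symbol, reaches 21 state pairs: (s0, 0), (s2, 5), (s1, 5), (s3, 3), (s3, 2), (s2, 3), (s4, 2), (s1, 0), (s4, 1), (s1, 2), (s4, 5), (s3, 0), (s3, 1), (s2, 2), (s2, 4), (s4, 3), (s1, 4), (s3, 5), (s3, 4), (s2, 0), (s1, 3).
M accepts in {s0} and N accepts in {3}; no reachable pair has both components accepting, so no string drives both machines to acceptance simultaneously and L(M) ∩ L(N) = ∅.
So no string is accepted by both, and the intersection is empty.

Yes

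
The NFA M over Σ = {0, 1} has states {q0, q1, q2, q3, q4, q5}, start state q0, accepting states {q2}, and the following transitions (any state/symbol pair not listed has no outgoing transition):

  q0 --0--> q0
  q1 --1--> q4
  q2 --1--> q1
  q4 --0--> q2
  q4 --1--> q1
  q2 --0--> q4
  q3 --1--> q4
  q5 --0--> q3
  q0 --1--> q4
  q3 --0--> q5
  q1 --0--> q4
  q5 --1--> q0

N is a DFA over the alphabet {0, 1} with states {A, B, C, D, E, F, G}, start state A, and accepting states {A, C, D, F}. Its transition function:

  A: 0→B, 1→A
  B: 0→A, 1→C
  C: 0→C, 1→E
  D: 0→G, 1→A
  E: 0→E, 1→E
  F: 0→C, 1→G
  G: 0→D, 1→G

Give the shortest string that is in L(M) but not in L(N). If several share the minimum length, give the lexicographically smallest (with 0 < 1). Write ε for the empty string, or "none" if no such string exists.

The string 10 is accepted by M but not by N.
No shorter string lies in the difference, and 10 is the lexicographically first length-2 string in L(M) \ L(N).

10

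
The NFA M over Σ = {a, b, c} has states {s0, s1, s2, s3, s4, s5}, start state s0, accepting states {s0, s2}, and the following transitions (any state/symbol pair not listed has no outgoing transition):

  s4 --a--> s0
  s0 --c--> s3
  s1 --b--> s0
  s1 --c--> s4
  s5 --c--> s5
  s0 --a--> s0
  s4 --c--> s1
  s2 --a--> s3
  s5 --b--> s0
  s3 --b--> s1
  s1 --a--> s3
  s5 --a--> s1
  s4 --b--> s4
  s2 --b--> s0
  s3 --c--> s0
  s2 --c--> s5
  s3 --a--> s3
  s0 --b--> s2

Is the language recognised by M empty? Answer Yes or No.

No

The empty string ε is accepted: the run s0 ends in the accepting state s0.
Since at least one string is accepted, L(M) is not empty.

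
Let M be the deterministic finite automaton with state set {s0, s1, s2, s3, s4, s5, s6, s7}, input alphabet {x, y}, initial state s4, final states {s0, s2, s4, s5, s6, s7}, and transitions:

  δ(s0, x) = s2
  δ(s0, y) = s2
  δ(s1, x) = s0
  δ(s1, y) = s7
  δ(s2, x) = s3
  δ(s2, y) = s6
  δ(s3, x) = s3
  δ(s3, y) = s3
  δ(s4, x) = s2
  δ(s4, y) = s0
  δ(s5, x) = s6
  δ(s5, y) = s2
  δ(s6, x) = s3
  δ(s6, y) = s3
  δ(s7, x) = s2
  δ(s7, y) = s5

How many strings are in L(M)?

The useful subgraph on states {s0, s2, s4, s6} is acyclic, so L(M) is finite; the longest accepting path visits 4 useful states, giving maximum string length 3.
Counting accepting paths from s4 by length: 1 of length 0, 2 of length 1, 3 of length 2, 2 of length 3. Total 8.

8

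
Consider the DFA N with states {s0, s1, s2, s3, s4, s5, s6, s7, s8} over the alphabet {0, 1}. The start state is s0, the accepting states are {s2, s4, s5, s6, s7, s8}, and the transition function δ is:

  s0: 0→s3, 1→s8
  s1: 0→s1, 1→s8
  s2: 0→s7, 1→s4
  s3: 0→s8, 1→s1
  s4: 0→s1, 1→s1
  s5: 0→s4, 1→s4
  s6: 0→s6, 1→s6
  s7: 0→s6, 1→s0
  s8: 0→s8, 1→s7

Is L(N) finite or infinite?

State s8 is reachable from the start and can reach an accepting state, and it lies on the cycle s8 → s8.
Traversing that cycle any number of times yields accepted strings of unbounded length, so the language is infinite.

infinite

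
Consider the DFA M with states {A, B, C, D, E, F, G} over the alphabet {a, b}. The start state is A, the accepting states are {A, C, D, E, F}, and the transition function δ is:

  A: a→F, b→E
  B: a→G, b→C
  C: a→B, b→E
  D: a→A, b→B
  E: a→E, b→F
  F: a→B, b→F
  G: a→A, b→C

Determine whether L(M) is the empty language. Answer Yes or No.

No

The empty string ε is accepted: the run A ends in the accepting state A.
Since at least one string is accepted, L(M) is not empty.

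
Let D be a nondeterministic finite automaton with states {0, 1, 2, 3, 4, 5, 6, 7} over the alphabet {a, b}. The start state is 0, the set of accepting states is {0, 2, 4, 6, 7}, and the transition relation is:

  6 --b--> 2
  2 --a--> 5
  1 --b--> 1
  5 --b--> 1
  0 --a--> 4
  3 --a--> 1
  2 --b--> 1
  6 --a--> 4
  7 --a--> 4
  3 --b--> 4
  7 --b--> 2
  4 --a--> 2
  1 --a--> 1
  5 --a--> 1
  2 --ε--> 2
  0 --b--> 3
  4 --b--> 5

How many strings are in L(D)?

The useful subgraph on states {0, 2, 3, 4} is acyclic, so L(D) is finite; the longest accepting path visits 4 useful states, giving maximum string length 3.
Counting accepting paths from 0 by length: 1 of length 0, 1 of length 1, 2 of length 2, 1 of length 3. Total 5.

5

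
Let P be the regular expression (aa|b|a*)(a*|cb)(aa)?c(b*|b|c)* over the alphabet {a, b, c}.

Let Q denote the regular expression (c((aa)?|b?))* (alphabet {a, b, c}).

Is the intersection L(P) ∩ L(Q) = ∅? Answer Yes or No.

No

The string c is accepted by both P and Q.
Hence L(P) ∩ L(Q) ≠ ∅.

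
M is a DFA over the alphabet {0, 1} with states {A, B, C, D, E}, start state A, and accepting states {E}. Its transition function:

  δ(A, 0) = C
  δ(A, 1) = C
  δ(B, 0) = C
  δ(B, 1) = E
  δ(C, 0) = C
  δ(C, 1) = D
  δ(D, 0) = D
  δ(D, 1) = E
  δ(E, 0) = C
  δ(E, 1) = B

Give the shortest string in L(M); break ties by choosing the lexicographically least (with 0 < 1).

011

A breadth-first search from A reaches an accepting state first via the path A → C → D → E on input 011.
No string of length < 3 is accepted (BFS exhausts all shorter strings without reaching an accepting state), and 011 is the lexicographically least accepting string of length 3.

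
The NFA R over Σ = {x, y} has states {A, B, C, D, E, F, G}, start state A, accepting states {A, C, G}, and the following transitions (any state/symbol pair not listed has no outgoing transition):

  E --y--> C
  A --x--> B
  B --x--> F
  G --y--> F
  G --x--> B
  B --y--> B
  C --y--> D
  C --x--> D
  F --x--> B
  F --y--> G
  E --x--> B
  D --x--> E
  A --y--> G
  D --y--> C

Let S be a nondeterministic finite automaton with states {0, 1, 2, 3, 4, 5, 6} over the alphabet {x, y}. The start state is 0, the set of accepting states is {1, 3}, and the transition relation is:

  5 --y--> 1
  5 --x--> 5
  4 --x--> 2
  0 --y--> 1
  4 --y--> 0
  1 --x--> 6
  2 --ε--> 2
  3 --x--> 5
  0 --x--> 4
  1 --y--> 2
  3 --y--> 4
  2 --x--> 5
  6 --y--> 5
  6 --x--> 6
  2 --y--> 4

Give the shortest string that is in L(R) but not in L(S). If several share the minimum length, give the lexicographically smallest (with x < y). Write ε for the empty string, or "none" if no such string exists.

The empty string ε is accepted by R but not by S.
Since ε is the unique shortest string, it is the required witness.

ε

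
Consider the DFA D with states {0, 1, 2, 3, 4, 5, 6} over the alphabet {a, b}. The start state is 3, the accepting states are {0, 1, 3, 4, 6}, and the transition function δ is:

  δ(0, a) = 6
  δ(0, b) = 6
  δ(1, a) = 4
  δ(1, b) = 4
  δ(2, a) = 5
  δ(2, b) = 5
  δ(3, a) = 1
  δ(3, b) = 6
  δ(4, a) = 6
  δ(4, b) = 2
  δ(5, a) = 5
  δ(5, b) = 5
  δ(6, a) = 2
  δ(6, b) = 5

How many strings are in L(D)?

7

The useful subgraph on states {1, 3, 4, 6} is acyclic, so L(D) is finite; the longest accepting path visits 4 useful states, giving maximum string length 3.
Counting accepting paths from 3 by length: 1 of length 0, 2 of length 1, 2 of length 2, 2 of length 3. Total 7.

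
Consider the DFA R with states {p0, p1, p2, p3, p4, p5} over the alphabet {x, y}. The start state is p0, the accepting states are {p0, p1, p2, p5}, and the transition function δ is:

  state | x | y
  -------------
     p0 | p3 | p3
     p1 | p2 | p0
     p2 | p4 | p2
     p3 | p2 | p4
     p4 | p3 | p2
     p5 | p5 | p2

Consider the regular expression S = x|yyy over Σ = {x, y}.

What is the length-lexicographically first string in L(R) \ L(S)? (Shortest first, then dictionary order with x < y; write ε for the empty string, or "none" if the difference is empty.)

ε

The empty string ε is accepted by R but not by S.
Since ε is the unique shortest string, it is the required witness.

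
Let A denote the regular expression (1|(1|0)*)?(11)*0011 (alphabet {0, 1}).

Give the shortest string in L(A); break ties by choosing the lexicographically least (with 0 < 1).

By inspection of the expression, no string of length less than 4 matches, and 0011 is the lexicographically first match of length 4.

0011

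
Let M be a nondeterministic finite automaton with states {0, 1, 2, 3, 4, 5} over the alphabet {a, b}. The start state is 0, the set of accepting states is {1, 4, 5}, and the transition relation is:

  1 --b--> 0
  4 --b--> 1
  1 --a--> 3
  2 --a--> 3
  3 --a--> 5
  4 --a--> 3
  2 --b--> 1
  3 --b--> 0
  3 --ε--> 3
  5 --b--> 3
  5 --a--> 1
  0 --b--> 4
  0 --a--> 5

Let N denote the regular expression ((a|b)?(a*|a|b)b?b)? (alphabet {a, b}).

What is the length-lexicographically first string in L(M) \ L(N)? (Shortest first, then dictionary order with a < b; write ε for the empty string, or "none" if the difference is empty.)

a

The string a is accepted by M but not by N.
No shorter string lies in the difference, and a is the lexicographically first length-1 string in L(M) \ L(N).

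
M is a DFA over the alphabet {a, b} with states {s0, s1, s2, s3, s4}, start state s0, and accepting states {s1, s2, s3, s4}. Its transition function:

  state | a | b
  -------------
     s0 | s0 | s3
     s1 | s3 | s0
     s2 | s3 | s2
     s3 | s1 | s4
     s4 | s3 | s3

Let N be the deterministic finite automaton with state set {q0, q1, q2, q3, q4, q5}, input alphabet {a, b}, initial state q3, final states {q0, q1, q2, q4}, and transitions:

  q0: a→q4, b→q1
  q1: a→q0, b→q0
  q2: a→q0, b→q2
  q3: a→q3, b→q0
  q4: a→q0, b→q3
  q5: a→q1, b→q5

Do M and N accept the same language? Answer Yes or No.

Yes

Exploring the product automaton M × N from the start pair (s0, q3), following both machines on each input symbol, reaches 4 state pairs: (s0, q3), (s3, q0), (s1, q4), (s4, q1).
M accepts in {s1, s2, s3, s4} and N accepts in {q0, q1, q2, q4}. In every reachable pair the two components are either both accepting — (s3, q0), (s1, q4), (s4, q1) — or both non-accepting, so no string is accepted by exactly one of the machines: L(M) \ L(N) and L(N) \ L(M) are both empty.
Hence every string is accepted by M iff it is accepted by N, and the two languages coincide.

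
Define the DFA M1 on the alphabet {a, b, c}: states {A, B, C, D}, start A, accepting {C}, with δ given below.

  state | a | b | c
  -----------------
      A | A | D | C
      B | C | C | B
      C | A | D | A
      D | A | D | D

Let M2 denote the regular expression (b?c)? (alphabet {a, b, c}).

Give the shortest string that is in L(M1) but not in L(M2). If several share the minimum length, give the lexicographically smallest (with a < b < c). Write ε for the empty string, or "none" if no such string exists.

The string ac is accepted by M1 but not by M2.
No shorter string lies in the difference, and ac is the lexicographically first length-2 string in L(M1) \ L(M2).

ac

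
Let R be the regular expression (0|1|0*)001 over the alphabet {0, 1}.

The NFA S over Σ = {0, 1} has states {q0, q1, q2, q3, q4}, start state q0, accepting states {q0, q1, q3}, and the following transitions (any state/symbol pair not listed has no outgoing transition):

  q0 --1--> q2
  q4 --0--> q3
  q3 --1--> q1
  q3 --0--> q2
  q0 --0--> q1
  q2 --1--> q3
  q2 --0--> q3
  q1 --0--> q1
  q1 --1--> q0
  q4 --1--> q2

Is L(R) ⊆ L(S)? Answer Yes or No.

Yes

Converting the expression R to a DFA (subset construction, then merging equivalent states) gives the minimal DFA with states {r0, r1, r2, r3, r4, r5, r6, r7}, start state r0, accepting states {r6} and transitions r0: 0→r1, 1→r2; r1: 0→r3, 1→r4; r2: 0→r5, 1→r4; r3: 0→r3, 1→r6; r4: 0→r4, 1→r4; r5: 0→r7, 1→r4; r6: 0→r4, 1→r4; r7: 0→r4, 1→r6.
Exploring the product automaton R × S from the start pair (r0, q0), following both machines on each input symbol, reaches 12 state pairs: (r0, q0), (r1, q1), (r2, q2), (r3, q1), (r4, q0), (r5, q3), (r4, q3), (r6, q0), (r4, q1), (r4, q2), (r7, q2), (r6, q3).
R accepts in {r6} and S accepts in {q0, q1, q3}. The reachable pairs whose R-component is accepting are (r6, q0), (r6, q3); in each of them the S-component is accepting too, so the product for L(R) \ L(S) (R-component accepting, S-component rejecting) has no reachable accepting pair and the difference is empty.
Hence every string in L(R) is also in L(S).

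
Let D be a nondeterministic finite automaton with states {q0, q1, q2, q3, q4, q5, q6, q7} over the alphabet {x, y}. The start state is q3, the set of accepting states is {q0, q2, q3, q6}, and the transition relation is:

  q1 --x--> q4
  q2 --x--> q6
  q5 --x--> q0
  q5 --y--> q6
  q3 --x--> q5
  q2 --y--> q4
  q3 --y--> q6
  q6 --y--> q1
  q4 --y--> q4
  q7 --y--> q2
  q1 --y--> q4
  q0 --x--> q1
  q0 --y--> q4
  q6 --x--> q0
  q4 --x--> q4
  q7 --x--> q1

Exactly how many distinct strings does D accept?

6

The useful subgraph on states {q0, q3, q5, q6} is acyclic, so L(D) is finite; the longest accepting path visits 4 useful states, giving maximum string length 3.
Counting accepting paths from q3 by length: 1 of length 0, 1 of length 1, 3 of length 2, 1 of length 3. Total 6.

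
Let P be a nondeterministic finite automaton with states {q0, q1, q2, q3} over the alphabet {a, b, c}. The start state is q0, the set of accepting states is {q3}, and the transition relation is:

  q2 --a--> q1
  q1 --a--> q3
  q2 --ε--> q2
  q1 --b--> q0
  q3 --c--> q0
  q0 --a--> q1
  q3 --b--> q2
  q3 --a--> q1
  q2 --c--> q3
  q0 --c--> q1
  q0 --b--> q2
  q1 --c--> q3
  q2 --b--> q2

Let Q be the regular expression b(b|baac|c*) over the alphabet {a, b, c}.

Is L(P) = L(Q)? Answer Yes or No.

No

The string aa is accepted by P but rejected by Q.
So L(P) ≠ L(Q).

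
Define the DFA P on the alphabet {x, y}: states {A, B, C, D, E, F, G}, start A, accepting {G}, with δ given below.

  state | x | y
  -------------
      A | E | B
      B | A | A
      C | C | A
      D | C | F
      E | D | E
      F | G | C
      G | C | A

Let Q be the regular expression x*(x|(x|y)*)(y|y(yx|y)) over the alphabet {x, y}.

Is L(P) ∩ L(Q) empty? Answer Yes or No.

Yes

Converting the expression Q to a DFA (subset construction, then merging equivalent states) gives the minimal DFA with states {q0, q1, q2, q3}, start state q0, accepting states {q1, q2, q3} and transitions q0: x→q0, y→q1; q1: x→q0, y→q2; q2: x→q3, y→q2; q3: x→q0, y→q1.
Exploring the product automaton P × Q from the start pair (A, q0), following both machines on each input symbol, reaches 17 state pairs: (A, q0), (E, q0), (B, q1), (D, q0), (E, q1), (A, q2), (C, q0), (F, q1), (E, q2), (E, q3), (B, q2), (A, q1), (G, q0), (C, q2), (D, q3), (A, q3), (C, q3).
P accepts in {G} and Q accepts in {q1, q2, q3}; no reachable pair has both components accepting, so no string drives both machines to acceptance simultaneously and L(P) ∩ L(Q) = ∅.
So no string is accepted by both, and the intersection is empty.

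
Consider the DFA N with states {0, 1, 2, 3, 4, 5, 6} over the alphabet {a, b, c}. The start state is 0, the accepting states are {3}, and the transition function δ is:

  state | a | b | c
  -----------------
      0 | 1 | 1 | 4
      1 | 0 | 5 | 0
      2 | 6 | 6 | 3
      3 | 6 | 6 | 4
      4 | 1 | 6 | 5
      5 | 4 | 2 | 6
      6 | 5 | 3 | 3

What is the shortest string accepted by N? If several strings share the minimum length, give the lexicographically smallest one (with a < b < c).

A breadth-first search from 0 reaches an accepting state first via the path 0 → 4 → 6 → 3 on input cbb.
No string of length < 3 is accepted (BFS exhausts all shorter strings without reaching an accepting state), and cbb is the lexicographically least accepting string of length 3.

cbb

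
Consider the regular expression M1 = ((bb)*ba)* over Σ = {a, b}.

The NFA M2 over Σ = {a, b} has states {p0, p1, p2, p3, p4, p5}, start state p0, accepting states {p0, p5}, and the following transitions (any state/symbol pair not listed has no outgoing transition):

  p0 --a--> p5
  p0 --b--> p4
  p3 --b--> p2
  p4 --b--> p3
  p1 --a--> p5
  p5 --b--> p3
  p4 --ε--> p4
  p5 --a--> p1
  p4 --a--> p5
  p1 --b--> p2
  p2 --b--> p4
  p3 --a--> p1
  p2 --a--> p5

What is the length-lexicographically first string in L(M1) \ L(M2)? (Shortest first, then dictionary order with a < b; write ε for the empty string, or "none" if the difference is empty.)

baba

The string baba is accepted by M1 but not by M2.
No shorter string lies in the difference, and baba is the lexicographically first length-4 string in L(M1) \ L(M2).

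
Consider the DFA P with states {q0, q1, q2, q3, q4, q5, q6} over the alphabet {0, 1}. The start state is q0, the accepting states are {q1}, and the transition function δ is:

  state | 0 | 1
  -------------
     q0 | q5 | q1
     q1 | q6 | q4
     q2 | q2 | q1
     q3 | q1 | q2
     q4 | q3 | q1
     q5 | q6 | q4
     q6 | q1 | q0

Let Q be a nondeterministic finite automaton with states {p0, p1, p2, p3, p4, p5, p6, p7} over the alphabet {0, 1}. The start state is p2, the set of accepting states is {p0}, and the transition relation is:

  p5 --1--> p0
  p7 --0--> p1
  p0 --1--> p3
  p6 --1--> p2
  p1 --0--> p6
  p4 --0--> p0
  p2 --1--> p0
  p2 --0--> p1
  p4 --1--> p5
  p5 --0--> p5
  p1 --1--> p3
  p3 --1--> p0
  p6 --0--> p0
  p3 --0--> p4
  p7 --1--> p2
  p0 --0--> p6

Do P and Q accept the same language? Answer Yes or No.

Yes

Exploring the product automaton P × Q from the start pair (q0, p2), following both machines on each input symbol, reaches 7 state pairs: (q0, p2), (q5, p1), (q1, p0), (q6, p6), (q4, p3), (q3, p4), (q2, p5).
P accepts in {q1} and Q accepts in {p0}. In every reachable pair the two components are either both accepting — (q1, p0) — or both non-accepting, so no string is accepted by exactly one of the machines: L(P) \ L(Q) and L(Q) \ L(P) are both empty.
Hence every string is accepted by P iff it is accepted by Q, and the two languages coincide.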